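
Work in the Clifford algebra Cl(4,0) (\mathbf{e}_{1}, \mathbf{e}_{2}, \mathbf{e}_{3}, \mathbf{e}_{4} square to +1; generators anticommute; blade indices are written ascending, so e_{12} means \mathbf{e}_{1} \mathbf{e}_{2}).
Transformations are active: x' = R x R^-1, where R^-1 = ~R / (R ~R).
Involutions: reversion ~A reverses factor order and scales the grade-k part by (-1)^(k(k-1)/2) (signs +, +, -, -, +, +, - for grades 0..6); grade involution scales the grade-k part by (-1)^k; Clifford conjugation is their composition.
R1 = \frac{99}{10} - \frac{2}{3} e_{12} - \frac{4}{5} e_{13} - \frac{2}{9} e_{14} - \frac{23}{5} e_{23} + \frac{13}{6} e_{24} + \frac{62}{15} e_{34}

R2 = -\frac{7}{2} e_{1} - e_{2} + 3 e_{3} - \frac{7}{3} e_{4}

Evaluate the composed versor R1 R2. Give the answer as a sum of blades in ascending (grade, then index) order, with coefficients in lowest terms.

Distribute over the terms of R2 (each basis-blade product reordered to ascending indices, repeated generators contracted through their squares):
R1 (-\frac{7}{2} e_{1}) = -\frac{693}{20} e_{1} - \frac{7}{3} e_{2} - \frac{14}{5} e_{3} - \frac{7}{9} e_{4} + \frac{161}{10} e_{123} - \frac{91}{12} e_{124} - \frac{217}{15} e_{134}
R1 (-e_{2}) = \frac{2}{3} e_{1} - \frac{99}{10} e_{2} - \frac{23}{5} e_{3} + \frac{13}{6} e_{4} - \frac{4}{5} e_{123} - \frac{2}{9} e_{124} - \frac{62}{15} e_{234}
R1 (3 e_{3}) = -\frac{12}{5} e_{1} - \frac{69}{5} e_{2} + \frac{297}{10} e_{3} - \frac{62}{5} e_{4} - 2 e_{123} + \frac{2}{3} e_{134} - \frac{13}{2} e_{234}
R1 (-\frac{7}{3} e_{4}) = \frac{14}{27} e_{1} - \frac{91}{18} e_{2} - \frac{434}{45} e_{3} - \frac{231}{10} e_{4} + \frac{14}{9} e_{124} + \frac{28}{15} e_{134} + \frac{161}{15} e_{234}
Summing the partial products and collecting blades:
Answer: -\frac{19367}{540} e_{1} - \frac{1399}{45} e_{2} + \frac{1139}{90} e_{3} - \frac{307}{9} e_{4} + \frac{133}{10} e_{123} - \frac{25}{4} e_{124} - \frac{179}{15} e_{134} + \frac{1}{10} e_{234}


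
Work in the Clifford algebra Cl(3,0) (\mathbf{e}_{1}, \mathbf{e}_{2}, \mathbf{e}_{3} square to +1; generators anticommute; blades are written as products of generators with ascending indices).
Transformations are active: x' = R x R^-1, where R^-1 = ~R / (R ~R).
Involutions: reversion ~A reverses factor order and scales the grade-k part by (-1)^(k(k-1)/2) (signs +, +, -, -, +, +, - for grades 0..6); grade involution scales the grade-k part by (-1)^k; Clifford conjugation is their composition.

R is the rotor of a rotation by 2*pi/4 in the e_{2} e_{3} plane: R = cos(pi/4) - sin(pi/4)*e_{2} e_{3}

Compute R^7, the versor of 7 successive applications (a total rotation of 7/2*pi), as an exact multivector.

Half-angle bookkeeping: 7 applications in e_{2} e_{3} add up to rotor phase 7*pi/4 = \frac{7 \pi}{4}, so R^7 = cos(\frac{7 \pi}{4}) - sin(\frac{7 \pi}{4})*e_{2} e_{3}.
cos(\frac{7 \pi}{4}) = \frac{\sqrt{2}}{2} and sin(\frac{7 \pi}{4}) = - \frac{\sqrt{2}}{2}, so R^7 = \frac{\sqrt{2}}{2} + \frac{\sqrt{2}}{2} e_{2} e_{3}. The net rotation is 3/2*pi (after discarding 1 full turn, each of which contributes a factor -1 to the rotor); the rotor keeps the half-angle phase exactly.
Answer: \frac{\sqrt{2}}{2} + \frac{\sqrt{2}}{2} e_{2} e_{3}


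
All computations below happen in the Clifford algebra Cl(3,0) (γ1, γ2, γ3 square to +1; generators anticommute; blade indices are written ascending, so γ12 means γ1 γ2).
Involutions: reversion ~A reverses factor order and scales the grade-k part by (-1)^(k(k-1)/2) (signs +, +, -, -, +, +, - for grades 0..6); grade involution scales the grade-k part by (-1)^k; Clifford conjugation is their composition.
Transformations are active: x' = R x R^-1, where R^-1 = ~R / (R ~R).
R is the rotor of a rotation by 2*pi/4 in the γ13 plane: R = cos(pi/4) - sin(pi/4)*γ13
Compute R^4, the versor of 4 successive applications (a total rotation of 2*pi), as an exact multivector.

Because a rotor carries half the rotation angle, composing 4 copies of this γ13-plane rotor multiplies the phase: 4*(pi/4) = pi, hence R^4 = cos(pi) - sin(pi)*γ13.
cos(pi) = -1 and sin(pi) = 0, so R^4 = -1. The total rotation 2*pi is 1 full turn, so every vector returns to itself, yet the rotor is -1, on the OTHER sheet of the double cover (an odd number of 2*pi turns).
Answer: -1


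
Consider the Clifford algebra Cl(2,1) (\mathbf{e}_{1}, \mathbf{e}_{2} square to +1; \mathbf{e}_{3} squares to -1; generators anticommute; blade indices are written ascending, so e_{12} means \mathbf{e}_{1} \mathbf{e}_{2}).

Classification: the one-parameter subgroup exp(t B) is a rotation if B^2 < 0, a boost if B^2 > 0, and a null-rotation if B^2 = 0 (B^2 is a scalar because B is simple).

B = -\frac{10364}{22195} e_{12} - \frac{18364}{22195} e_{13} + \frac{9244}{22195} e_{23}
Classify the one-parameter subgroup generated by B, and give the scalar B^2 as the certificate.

B^2 term by term: the squares give (-\frac{10364}{22195})^2*(e_{12})^2 + (-\frac{18364}{22195})^2*(e_{13})^2 + (\frac{9244}{22195})^2*(e_{23})^2 = \frac{107412496}{492618025}*(-1) + \frac{337236496}{492618025}*(+1) + \frac{85451536}{492618025}*(+1) = \frac{16}{25} (each basis 2-blade squares to minus the product of its generators' squares); cross terms between blades sharing an index anticommute and cancel. So B^2 = \frac{16}{25}.
Answer: boost, certificate B^2 = \frac{16}{25}. The invariant at work: B^2 = \frac{16}{25} is unchanged by conjugation, hence its sign classifies the subgroup whatever basis B is written in.


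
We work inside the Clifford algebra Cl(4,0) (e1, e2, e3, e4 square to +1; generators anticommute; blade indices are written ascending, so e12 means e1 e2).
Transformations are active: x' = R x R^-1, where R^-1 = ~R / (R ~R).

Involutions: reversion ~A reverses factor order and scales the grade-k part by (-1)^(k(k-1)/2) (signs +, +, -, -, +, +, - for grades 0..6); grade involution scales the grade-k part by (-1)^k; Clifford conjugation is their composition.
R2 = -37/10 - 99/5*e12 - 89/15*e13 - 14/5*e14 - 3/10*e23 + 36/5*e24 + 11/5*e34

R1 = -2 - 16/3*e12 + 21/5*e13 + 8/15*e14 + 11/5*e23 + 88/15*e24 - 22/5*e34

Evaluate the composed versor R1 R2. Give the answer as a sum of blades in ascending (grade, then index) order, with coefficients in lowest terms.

Distribute over the grade parts of R1 (each basis-blade product reordered to ascending indices, repeated generators contracted through their squares):
<R1>_0 (= -2) R2 = 37/5 + 198/5*e12 + 178/15*e13 + 28/5*e14 + 3/5*e23 - 72/5*e24 - 22/5*e34
<R1>_2 (= -16/3*e12 + 21/5*e13 + 8/15*e14 + 11/5*e23 + 88/15*e24 - 22/5*e34) R2 = -16663/150 - 1849/150*e12 + 1223/30*e13 + 1473/25*e14 - 75389/450*e23 - 1092/25*e24 + 1637/225*e34 + 16568/225*e1234
Summing the partial products and collecting blades:
Answer: -15553/150 + 4091/150*e12 + 1579/30*e13 + 1613/25*e14 - 75119/450*e23 - 1452/25*e24 + 647/225*e34 + 16568/225*e1234


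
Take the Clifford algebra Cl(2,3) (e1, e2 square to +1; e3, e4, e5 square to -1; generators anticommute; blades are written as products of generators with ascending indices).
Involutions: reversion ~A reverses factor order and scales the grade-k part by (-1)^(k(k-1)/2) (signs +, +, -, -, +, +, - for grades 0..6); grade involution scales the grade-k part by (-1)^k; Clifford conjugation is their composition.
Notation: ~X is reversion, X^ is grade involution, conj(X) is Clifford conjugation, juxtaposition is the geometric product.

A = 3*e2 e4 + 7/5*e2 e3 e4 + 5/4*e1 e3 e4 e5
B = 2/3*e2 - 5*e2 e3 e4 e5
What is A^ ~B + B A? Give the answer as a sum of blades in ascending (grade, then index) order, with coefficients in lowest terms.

first term: -2*e4 - 7*e5 + 25/4*e1 e2 - 14/15*e3 e4 + 15*e3 e5 - 5/6*e1 e2 e3 e4 e5
second term: 2*e4 - 7*e5 - 25/4*e1 e2 + 14/15*e3 e4 + 15*e3 e5 - 5/6*e1 e2 e3 e4 e5
Answer: -14*e5 + 30*e3 e5 - 5/3*e1 e2 e3 e4 e5


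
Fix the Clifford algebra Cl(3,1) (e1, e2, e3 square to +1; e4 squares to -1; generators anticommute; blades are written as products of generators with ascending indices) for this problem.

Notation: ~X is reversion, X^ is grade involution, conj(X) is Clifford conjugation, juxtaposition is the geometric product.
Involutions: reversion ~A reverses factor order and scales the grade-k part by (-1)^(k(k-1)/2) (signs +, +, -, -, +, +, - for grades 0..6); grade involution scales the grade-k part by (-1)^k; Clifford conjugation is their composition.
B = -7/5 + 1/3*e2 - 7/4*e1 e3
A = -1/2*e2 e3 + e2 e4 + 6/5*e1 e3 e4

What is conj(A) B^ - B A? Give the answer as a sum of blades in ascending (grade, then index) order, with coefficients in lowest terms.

first term: 1/6*e3 + 53/30*e4 - 7/8*e1 e2 - 7/10*e2 e3 + 7/5*e2 e4 - 42/25*e1 e3 e4 - 43/20*e1 e2 e3 e4
second term: -1/6*e3 + 73/30*e4 - 7/8*e1 e2 + 7/10*e2 e3 - 7/5*e2 e4 - 42/25*e1 e3 e4 + 27/20*e1 e2 e3 e4
Answer: 1/3*e3 - 2/3*e4 - 7/5*e2 e3 + 14/5*e2 e4 - 7/2*e1 e2 e3 e4


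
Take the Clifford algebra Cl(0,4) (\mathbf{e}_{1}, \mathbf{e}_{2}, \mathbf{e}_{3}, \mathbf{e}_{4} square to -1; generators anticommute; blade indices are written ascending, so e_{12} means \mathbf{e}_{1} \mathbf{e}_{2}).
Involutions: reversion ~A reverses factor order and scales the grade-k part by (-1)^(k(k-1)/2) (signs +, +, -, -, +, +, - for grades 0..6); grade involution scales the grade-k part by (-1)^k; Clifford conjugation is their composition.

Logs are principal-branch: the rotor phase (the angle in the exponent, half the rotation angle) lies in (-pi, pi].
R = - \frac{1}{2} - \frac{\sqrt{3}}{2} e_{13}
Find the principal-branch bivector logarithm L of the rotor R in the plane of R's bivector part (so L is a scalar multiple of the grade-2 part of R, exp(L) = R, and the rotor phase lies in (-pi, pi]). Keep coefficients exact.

The scalar part of R is - \frac{1}{2}, so the principal-branch rotor phase is pinned; divide the bivector part by its sine to get the unit plane — L is the phase times that plane.
Concretely: cos(phase) = - \frac{1}{2} gives phase = ±\frac{2 \pi}{3}, and since phase/sin(phase) is even the sign is immaterial: L = (phase/sin(phase)) * <R>_2 = (\frac{4 \sqrt{3} \pi}{9}) * <R>_2.
Answer: - \frac{2 \pi}{3} e_{13}


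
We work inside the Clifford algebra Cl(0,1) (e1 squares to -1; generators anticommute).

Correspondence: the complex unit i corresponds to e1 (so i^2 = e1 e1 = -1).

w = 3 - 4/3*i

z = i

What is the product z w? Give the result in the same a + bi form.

In blades: z = e1, w = 3 - 4/3*e1.
Distribute z over w term by term (generator squares from the signature, products reordered to ascending indices): (e1)*w = 4/3 + 3*e1.
Sum: 4/3 + 3*e1; translating back through the correspondence:
Answer: 4/3 + 3i


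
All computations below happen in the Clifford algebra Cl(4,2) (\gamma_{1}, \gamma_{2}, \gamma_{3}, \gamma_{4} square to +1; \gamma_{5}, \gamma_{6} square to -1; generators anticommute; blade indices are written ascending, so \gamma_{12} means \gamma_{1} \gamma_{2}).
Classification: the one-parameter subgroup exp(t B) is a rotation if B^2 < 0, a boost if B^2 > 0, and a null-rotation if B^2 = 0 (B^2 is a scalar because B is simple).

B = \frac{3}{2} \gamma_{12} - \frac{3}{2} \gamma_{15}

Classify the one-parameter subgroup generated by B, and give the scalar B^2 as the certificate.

B^2 term by term: the squares give (\frac{3}{2})^2*(\gamma_{12})^2 + (-\frac{3}{2})^2*(\gamma_{15})^2 = \frac{9}{4}*(-1) + \frac{9}{4}*(+1) = 0 (each basis 2-blade squares to minus the product of its generators' squares); cross terms between blades sharing an index anticommute and cancel. So B^2 = 0.
Answer: null-rotation, certificate B^2 = 0. The invariant at work: B^2 = 0 is unchanged by conjugation, hence its sign classifies the subgroup whatever basis B is written in.


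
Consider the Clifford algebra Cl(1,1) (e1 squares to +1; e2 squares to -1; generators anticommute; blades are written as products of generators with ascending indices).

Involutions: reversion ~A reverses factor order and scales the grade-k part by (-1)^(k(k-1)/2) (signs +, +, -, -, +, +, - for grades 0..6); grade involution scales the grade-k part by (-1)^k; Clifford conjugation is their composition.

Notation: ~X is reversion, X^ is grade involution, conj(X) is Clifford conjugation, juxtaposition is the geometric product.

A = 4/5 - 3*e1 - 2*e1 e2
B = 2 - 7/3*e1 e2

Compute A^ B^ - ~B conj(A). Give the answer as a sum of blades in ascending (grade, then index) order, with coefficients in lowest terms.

first term: 94/15 + 6*e1 - 7*e2 - 88/15*e1 e2
second term: 94/15 + 6*e1 - 7*e2 + 88/15*e1 e2
Answer: -176/15*e1 e2


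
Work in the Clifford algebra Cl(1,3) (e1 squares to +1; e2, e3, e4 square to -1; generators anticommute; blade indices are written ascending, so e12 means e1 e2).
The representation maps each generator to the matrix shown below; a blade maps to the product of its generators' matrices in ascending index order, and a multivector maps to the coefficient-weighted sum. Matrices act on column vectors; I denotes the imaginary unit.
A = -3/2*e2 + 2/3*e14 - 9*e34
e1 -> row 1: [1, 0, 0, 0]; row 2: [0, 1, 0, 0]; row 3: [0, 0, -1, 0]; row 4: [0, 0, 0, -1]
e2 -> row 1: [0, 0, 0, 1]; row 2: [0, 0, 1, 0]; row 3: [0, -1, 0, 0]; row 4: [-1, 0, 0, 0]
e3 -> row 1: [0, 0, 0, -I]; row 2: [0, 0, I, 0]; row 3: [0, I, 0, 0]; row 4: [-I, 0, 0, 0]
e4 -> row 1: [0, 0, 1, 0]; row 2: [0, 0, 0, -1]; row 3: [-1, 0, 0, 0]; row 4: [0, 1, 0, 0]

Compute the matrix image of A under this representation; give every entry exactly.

Bivector images (products of the table entries): rho(e14) = rho(e1)rho(e4) = row 1: [0, 0, 1, 0]; row 2: [0, 0, 0, -1]; row 3: [1, 0, 0, 0]; row 4: [0, -1, 0, 0]; rho(e34) = rho(e3)rho(e4) = row 1: [0, -I, 0, 0]; row 2: [-I, 0, 0, 0]; row 3: [0, 0, 0, -I]; row 4: [0, 0, -I, 0].
M = (-3/2)*rho(e2) + (2/3)*rho(e14) + (-9)*rho(e34), summed entrywise:
Answer: row 1: [0, 9*I, 2/3, -3/2]; row 2: [9*I, 0, -3/2, -2/3]; row 3: [2/3, 3/2, 0, 9*I]; row 4: [3/2, -2/3, 9*I, 0]


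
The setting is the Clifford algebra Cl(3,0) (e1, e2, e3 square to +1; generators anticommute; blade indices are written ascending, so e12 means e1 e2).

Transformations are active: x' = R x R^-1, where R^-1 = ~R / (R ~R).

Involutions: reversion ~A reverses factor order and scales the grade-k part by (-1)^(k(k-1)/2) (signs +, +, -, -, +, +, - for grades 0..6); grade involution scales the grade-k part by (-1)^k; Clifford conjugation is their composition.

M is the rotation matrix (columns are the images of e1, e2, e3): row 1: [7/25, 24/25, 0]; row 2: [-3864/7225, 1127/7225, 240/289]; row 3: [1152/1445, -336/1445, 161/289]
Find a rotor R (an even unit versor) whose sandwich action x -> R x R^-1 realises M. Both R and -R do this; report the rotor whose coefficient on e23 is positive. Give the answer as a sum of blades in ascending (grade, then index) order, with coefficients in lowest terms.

Method: write R = a + b12*e12 + b13*e13 + b23*e23 with a^2 + b12^2 + b13^2 + b23^2 = 1 (so R^-1 = ~R). Expanding the columns R e_j ~R gives tr M = 4a^2 - 1 and, from the antisymmetric part, M21 - M12 = -4a*b12, M13 - M31 = 4a*b13, M32 - M23 = -4a*b23.
Here tr M = 287/289, so a^2 = (1 + tr M)/4 = 144/289 and a = ±12/17. Taking a = 12/17: M21 - M12 = -432/289, M13 - M31 = -1152/1445, M32 - M23 = -1536/1445, giving b12 = 9/17, b13 = -24/85, b23 = 32/85, i.e. R = 12/17 + 9/17*e12 - 24/85*e13 + 32/85*e23.
Its e23 coefficient is already positive.
Answer: 12/17 + 9/17*e12 - 24/85*e13 + 32/85*e23. Note: both R and -R realise this M (trace 287/289); the covering map identifies them, and the e23-coefficient sign is the tie-breaker.


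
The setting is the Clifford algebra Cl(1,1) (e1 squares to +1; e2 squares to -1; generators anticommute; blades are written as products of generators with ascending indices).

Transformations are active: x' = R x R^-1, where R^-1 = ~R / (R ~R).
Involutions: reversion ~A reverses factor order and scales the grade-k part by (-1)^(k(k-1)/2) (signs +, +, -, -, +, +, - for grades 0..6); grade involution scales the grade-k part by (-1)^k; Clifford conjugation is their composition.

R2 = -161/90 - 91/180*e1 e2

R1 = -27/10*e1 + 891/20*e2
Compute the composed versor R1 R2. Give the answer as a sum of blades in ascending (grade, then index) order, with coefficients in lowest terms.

Distribute over the terms of R1 (each basis-blade product reordered to ascending indices, repeated generators contracted through their squares):
(-27/10*e1) R2 = 483/100*e1 + 273/200*e2
(891/20*e2) R2 = -9009/400*e1 - 15939/200*e2
Summing the partial products and collecting blades:
Answer: -7077/400*e1 - 7833/100*e2


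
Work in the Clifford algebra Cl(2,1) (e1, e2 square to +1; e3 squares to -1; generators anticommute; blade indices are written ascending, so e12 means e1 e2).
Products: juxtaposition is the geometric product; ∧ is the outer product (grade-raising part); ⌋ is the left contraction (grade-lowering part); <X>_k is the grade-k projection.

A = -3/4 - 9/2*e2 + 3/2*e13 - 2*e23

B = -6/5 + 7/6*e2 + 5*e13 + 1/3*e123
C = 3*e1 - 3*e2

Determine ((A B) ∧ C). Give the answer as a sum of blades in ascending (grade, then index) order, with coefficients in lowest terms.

step 1: 63/20 - 2/3*e1 + 161/40*e2 + 7/3*e3 + 10*e12 - 81/20*e13 + 12/5*e23 + 41/2*e123
step 2: 189/20*e1 - 189/20*e2 - 403/40*e12 - 7*e13 + 7*e23 - 99/20*e123
Answer: 189/20*e1 - 189/20*e2 - 403/40*e12 - 7*e13 + 7*e23 - 99/20*e123


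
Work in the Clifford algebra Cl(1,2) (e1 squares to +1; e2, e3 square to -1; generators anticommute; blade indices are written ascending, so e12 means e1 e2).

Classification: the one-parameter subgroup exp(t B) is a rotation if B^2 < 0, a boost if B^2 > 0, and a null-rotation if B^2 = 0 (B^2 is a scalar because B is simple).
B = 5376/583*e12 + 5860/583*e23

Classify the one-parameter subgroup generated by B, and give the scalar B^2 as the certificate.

B^2 term by term: the squares give (5376/583)^2*(e12)^2 + (5860/583)^2*(e23)^2 = 28901376/339889*(+1) + 34339600/339889*(-1) = -16 (each basis 2-blade squares to minus the product of its generators' squares); cross terms between blades sharing an index anticommute and cancel. So B^2 = -16.
Answer: rotation, certificate B^2 = -16. Note: conjugating B changes its blade decomposition but never the scalar B^2 = -16, whose sign settles the classification.


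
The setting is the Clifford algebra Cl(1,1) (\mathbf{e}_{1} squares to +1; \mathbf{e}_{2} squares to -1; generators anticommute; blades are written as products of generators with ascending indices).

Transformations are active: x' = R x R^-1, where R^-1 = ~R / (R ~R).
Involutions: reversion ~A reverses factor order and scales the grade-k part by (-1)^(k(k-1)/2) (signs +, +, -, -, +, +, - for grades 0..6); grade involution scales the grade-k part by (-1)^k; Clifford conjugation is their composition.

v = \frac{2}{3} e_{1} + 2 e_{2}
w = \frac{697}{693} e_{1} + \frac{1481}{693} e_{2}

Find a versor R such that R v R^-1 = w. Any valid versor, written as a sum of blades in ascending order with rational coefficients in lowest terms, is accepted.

Reasoning: v^2 = w^2 = -\frac{32}{9} since conjugation preserves the quadratic form; R = v + w = \frac{1159}{693} e_{1} + \frac{2867}{693} e_{2} is then valid when invertible, keeping its own part and reversing (v - w)/2.
Answer: \frac{1159}{693} e_{1} + \frac{2867}{693} e_{2}


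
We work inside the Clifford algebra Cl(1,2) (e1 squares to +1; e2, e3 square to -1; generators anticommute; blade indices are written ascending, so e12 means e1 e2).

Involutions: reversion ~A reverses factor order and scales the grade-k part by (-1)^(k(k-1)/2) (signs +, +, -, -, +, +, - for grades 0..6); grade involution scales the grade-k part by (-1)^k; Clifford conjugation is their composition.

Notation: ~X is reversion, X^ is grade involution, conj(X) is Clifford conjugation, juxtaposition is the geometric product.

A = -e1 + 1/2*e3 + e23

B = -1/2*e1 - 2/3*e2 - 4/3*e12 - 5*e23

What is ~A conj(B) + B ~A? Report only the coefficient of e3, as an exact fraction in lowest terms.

first term: 9/2 + 7/6*e2 - 2/3*e3 - 2/3*e12 - 19/12*e13 - 1/3*e23 - 29/6*e123
second term: -9/2 + 7/6*e2 - 2/3*e3 - 2/3*e12 - 19/12*e13 - 1/3*e23 + 29/6*e123
Answer: -4/3


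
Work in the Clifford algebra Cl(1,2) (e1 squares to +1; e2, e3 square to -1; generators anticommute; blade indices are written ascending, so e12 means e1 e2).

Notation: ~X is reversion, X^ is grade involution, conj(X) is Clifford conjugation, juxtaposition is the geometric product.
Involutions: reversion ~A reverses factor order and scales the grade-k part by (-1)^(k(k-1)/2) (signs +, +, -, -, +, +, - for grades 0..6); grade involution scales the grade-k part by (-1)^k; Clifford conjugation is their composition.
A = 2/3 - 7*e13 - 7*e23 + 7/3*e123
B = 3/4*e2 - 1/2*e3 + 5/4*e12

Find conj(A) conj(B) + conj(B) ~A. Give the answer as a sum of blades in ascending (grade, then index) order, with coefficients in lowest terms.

first term: -7/2*e1 - 4*e2 - 47/6*e3 - 2*e12 - 21/2*e13 - 35/4*e23 + 21/4*e123
second term: 7/2*e1 + 3*e2 + 17/2*e3 + 1/3*e12 + 21/2*e13 + 35/4*e23 + 21/4*e123
Answer: -e2 + 2/3*e3 - 5/3*e12 + 21/2*e123


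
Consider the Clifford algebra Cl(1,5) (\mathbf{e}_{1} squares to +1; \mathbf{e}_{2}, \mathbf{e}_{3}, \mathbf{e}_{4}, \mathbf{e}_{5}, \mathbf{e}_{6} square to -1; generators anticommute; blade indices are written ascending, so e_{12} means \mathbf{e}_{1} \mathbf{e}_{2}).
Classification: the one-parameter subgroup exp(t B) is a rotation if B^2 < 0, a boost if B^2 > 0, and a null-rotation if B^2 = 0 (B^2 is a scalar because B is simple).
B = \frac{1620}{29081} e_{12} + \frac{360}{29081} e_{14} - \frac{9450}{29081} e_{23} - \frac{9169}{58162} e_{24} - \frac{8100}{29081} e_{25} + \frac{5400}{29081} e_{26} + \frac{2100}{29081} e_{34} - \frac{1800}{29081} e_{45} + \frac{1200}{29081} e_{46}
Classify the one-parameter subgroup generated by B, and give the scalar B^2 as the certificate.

B^2 term by term: the squares give (\frac{1620}{29081})^2*(e_{12})^2 + (\frac{360}{29081})^2*(e_{14})^2 + (-\frac{9450}{29081})^2*(e_{23})^2 + (-\frac{9169}{58162})^2*(e_{24})^2 + (-\frac{8100}{29081})^2*(e_{25})^2 + (\frac{5400}{29081})^2*(e_{26})^2 + (\frac{2100}{29081})^2*(e_{34})^2 + (-\frac{1800}{29081})^2*(e_{45})^2 + (\frac{1200}{29081})^2*(e_{46})^2 = \frac{2624400}{845704561}*(+1) + \frac{129600}{845704561}*(+1) + \frac{89302500}{845704561}*(-1) + \frac{84070561}{3382818244}*(-1) + \frac{65610000}{845704561}*(-1) + \frac{29160000}{845704561}*(-1) + \frac{4410000}{845704561}*(-1) + \frac{3240000}{845704561}*(-1) + \frac{1440000}{845704561}*(-1) = -\frac{1}{4} (each basis 2-blade squares to minus the product of its generators' squares); cross terms between blades sharing an index anticommute and cancel; the commuting (index-disjoint) pairs give grade-4 terms 2*c*c'*(blade product), which cancel blade by blade — e_{1234}: \frac{6804000}{845704561} - \frac{6804000}{845704561} = 0; e_{1245}: -\frac{5832000}{845704561} + \frac{5832000}{845704561} = 0; e_{1246}: \frac{3888000}{845704561} - \frac{3888000}{845704561} = 0; e_{2345}: \frac{34020000}{845704561} - \frac{34020000}{845704561} = 0; e_{2346}: -\frac{22680000}{845704561} + \frac{22680000}{845704561} = 0; e_{2456}: \frac{19440000}{845704561} - \frac{19440000}{845704561} = 0 — confirming B is simple. So B^2 = -\frac{1}{4}.
Answer: rotation, certificate B^2 = -\frac{1}{4}. B^2 = -\frac{1}{4} is basis-independent, so its sign is the whole story.


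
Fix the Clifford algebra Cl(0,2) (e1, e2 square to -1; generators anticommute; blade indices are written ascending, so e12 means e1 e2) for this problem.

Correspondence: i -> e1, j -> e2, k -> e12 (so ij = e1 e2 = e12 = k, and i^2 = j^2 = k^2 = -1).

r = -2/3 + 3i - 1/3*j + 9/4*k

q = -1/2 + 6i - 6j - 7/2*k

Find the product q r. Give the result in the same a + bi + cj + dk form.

In blades: q = -1/2 + 6*e1 - 6*e2 - 7/2*e12, r = -2/3 + 3*e1 - 1/3*e2 + 9/4*e12.
Distribute q over r term by term (generator squares from the signature, products reordered to ascending indices): (-1/2)*r = 1/3 - 3/2*e1 + 1/6*e2 - 9/8*e12; (6*e1)*r = -18 - 4*e1 - 27/2*e2 - 2*e12; (-6*e2)*r = -2 - 27/2*e1 + 4*e2 + 18*e12; (-7/2*e12)*r = 63/8 - 7/6*e1 - 21/2*e2 + 7/3*e12.
Sum: -283/24 - 121/6*e1 - 119/6*e2 + 413/24*e12; translating back through the correspondence:
Answer: -283/24 - 121/6*i - 119/6*j + 413/24*k


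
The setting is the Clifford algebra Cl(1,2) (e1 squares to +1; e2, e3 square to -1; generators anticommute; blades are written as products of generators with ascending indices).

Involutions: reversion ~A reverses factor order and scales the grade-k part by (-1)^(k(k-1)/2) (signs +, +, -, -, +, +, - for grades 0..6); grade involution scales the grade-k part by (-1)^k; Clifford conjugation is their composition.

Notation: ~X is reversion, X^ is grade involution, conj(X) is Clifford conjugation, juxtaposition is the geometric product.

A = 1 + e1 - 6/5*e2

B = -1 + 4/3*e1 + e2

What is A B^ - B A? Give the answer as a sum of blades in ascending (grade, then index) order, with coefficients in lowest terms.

first term: -53/15 - 7/3*e1 + 1/5*e2 - 13/5*e1 e2
second term: 23/15 + 1/3*e1 + 11/5*e2 - 13/5*e1 e2
Answer: -76/15 - 8/3*e1 - 2*e2


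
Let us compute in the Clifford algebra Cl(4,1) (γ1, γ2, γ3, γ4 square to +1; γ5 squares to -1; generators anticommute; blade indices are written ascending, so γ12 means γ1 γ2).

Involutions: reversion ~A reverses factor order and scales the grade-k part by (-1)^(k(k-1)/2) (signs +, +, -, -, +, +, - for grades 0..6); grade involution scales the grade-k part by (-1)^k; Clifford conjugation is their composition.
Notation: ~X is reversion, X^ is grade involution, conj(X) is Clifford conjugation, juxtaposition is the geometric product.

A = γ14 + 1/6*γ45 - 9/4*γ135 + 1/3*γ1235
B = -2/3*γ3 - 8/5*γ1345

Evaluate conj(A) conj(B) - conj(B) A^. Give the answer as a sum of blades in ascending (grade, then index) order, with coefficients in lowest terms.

first term: -18/5*γ4 + 4/15*γ13 + 3/2*γ15 - 8/15*γ24 + 8/5*γ35 - 2/9*γ125 + 2/3*γ134 - 1/9*γ345
second term: -18/5*γ4 - 4/15*γ13 - 3/2*γ15 + 8/15*γ24 - 8/5*γ35 + 2/9*γ125 - 2/3*γ134 + 1/9*γ345
Answer: 8/15*γ13 + 3*γ15 - 16/15*γ24 + 16/5*γ35 - 4/9*γ125 + 4/3*γ134 - 2/9*γ345


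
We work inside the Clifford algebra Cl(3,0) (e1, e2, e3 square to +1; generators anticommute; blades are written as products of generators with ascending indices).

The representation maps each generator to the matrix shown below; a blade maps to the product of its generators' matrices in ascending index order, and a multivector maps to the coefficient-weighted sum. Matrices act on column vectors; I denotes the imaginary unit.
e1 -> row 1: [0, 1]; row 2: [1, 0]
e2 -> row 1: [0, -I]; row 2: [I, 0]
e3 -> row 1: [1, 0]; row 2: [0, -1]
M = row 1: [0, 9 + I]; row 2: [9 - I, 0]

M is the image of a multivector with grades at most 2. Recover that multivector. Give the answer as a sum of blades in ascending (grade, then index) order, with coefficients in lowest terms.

Method: 1, rho(e1), rho(e2), rho(e3) form a trace-orthogonal basis of the 2x2 complex matrices (tr(X Y) = 2 if X = Y, else 0), so M = m0*1 + m1*rho(e1) + m2*rho(e2) + m3*rho(e3) with m0 = tr(M)/2 = 0, m1 = tr(M rho(e1))/2 = 9, m2 = tr(M rho(e2))/2 = -1, m3 = tr(M rho(e3))/2 = 0.
Multiplying table entries, the bivector images are rho(e1 e2) = I*rho(e3), rho(e1 e3) = -I*rho(e2), rho(e2 e3) = I*rho(e1); with real blade coefficients the real parts of m0..m3 are the coefficients of 1, e1, e2, e3 and the imaginary parts give the bivectors (e2 e3: Im m1, e1 e3: -Im m2, e1 e2: Im m3).
Answer: 9*e1 - e2


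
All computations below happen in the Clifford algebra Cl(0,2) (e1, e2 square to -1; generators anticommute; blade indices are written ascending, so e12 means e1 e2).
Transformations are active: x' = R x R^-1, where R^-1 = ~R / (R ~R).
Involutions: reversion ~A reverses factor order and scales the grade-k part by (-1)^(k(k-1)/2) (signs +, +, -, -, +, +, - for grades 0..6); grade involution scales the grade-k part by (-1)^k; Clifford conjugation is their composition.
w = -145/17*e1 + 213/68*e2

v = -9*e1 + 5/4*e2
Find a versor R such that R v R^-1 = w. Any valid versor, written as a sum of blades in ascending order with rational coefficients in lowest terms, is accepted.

Sketch: the shared square -1321/16 makes R = v + w = -298/17*e1 + 149/34*e2 the natural versor; its sandwich fixes that direction, negates (v - w)/2, and sends v to w.
Answer: -298/17*e1 + 149/34*e2


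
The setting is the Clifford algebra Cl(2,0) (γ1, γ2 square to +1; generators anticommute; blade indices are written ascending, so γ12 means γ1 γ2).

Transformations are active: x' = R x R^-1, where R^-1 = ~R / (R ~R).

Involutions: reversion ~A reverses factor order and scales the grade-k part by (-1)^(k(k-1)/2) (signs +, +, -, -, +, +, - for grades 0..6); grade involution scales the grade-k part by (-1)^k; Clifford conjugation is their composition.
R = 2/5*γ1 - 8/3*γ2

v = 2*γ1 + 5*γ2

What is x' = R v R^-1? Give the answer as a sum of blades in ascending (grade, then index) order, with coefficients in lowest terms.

~R = 2/5*γ1 - 8/3*γ2, and R ~R = 1636/225, so R^-1 = ~R / (1636/225).
R v = -188/15 + 22/3*γ12
Answer: -1382/409*γ1 + 1715/409*γ2


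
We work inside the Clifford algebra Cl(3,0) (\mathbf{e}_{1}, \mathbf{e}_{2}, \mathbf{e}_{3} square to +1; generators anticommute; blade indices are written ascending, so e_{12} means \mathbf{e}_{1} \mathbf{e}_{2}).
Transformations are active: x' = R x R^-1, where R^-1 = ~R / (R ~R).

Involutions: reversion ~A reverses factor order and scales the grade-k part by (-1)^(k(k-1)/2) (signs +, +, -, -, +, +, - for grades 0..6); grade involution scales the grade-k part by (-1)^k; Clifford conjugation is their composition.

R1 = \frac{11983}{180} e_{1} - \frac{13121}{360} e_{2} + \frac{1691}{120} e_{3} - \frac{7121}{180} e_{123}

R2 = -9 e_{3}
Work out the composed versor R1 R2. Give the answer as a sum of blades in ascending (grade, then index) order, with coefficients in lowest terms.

Distribute over the terms of R2 (each basis-blade product reordered to ascending indices, repeated generators contracted through their squares):
R1 (-9 e_{3}) = -\frac{5073}{40} + \frac{7121}{20} e_{12} - \frac{11983}{20} e_{13} + \frac{13121}{40} e_{23}
Answer: -\frac{5073}{40} + \frac{7121}{20} e_{12} - \frac{11983}{20} e_{13} + \frac{13121}{40} e_{23}


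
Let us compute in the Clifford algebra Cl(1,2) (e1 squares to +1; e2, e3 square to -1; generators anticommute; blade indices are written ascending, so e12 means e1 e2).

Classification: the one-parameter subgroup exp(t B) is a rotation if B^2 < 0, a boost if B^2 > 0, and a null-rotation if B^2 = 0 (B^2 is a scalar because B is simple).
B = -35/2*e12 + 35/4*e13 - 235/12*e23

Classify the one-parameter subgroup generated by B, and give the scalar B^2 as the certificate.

B^2 term by term: the squares give (-35/2)^2*(e12)^2 + (35/4)^2*(e13)^2 + (-235/12)^2*(e23)^2 = 1225/4*(+1) + 1225/16*(+1) + 55225/144*(-1) = -25/36 (each basis 2-blade squares to minus the product of its generators' squares); cross terms between blades sharing an index anticommute and cancel. So B^2 = -25/36.
Answer: rotation, certificate B^2 = -25/36. Certificate logic: -25/36 is a conjugation-invariant scalar, so its sign fixes rotation versus boost versus null-rotation outright.


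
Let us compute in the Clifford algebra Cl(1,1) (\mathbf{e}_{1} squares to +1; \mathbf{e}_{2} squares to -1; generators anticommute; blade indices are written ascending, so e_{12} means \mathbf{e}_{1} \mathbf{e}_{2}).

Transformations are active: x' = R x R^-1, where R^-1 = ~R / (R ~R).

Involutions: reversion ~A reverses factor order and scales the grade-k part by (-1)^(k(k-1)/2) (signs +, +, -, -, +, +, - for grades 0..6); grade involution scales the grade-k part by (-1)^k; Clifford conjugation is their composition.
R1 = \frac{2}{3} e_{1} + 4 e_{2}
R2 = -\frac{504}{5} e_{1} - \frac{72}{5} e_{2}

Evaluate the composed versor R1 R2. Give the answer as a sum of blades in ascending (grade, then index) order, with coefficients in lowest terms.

Distribute over the terms of R1 (each basis-blade product reordered to ascending indices, repeated generators contracted through their squares):
(\frac{2}{3} e_{1}) R2 = -\frac{336}{5} - \frac{48}{5} e_{12}
(4 e_{2}) R2 = \frac{288}{5} + \frac{2016}{5} e_{12}
Summing the partial products and collecting blades:
Answer: -\frac{48}{5} + \frac{1968}{5} e_{12}


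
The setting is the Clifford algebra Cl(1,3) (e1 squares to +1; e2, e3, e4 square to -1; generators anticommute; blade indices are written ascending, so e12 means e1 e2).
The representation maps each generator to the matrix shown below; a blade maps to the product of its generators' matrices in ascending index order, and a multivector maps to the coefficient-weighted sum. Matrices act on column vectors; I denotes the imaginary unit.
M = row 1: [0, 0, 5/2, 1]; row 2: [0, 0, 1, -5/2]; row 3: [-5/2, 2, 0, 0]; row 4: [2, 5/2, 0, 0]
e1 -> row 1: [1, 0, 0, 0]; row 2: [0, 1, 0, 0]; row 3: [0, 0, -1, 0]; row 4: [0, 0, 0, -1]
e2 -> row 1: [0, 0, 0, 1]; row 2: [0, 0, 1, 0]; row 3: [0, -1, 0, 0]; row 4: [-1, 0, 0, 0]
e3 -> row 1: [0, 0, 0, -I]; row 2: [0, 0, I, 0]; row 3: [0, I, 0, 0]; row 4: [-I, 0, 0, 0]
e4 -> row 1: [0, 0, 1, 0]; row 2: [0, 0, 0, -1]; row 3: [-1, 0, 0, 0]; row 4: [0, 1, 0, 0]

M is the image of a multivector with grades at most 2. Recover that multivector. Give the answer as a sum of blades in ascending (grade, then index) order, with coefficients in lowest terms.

Method: the blade images are trace-orthogonal — tr(rho(e_A) rho(e_B)^-1) = 4 if A = B and 0 otherwise — and rho(e_A)^-1 = (e_A)^2 * rho(e_A) with (e_A)^2 = +1 or -1, so the coefficient of e_A in the preimage is (e_A)^2 * tr(M rho(e_A))/4.
Nonzero projections over blades of grade <= 2: e2: (e2)^2 = -1, tr(M rho(e2)) = 2, coefficient -1/2; e4: (e4)^2 = -1, tr(M rho(e4)) = -10, coefficient 5/2; e12: (e12)^2 = +1, tr(M rho(e12)) = 6, coefficient 3/2. Every other blade of grade <= 2 projects to 0.
Answer: -1/2*e2 + 5/2*e4 + 3/2*e12


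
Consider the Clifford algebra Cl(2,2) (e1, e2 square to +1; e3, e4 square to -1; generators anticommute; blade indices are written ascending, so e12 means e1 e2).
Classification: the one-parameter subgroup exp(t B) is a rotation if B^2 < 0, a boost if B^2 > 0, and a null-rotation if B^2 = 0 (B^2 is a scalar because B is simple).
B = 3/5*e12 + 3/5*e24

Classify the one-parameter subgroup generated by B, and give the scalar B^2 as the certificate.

B^2 term by term: the squares give (3/5)^2*(e12)^2 + (3/5)^2*(e24)^2 = 9/25*(-1) + 9/25*(+1) = 0 (each basis 2-blade squares to minus the product of its generators' squares); cross terms between blades sharing an index anticommute and cancel. So B^2 = 0.
Answer: null-rotation, certificate B^2 = 0. B^2 = 0 is basis-independent, so its sign is the whole story.


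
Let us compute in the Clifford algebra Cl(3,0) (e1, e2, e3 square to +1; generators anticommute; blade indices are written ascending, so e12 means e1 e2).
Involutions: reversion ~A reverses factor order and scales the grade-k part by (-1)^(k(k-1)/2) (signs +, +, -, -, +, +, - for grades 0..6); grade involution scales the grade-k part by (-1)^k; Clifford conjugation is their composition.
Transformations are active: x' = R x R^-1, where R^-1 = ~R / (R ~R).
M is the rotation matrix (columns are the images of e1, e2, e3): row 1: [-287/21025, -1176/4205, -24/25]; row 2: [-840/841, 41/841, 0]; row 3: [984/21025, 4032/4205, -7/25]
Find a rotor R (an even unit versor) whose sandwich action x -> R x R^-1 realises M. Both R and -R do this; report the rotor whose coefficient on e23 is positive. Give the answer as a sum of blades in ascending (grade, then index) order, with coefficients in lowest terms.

Method: write R = a + b12*e12 + b13*e13 + b23*e23 with a^2 + b12^2 + b13^2 + b23^2 = 1 (so R^-1 = ~R). Expanding the columns R e_j ~R gives tr M = 4a^2 - 1 and, from the antisymmetric part, M21 - M12 = -4a*b12, M13 - M31 = 4a*b13, M32 - M23 = -4a*b23.
Here tr M = -5149/21025, so a^2 = (1 + tr M)/4 = 3969/21025 and a = ±63/145. Taking a = 63/145: M21 - M12 = -3024/4205, M13 - M31 = -21168/21025, M32 - M23 = 4032/4205, giving b12 = 12/29, b13 = -84/145, b23 = -16/29, i.e. R = 63/145 + 12/29*e12 - 84/145*e13 - 16/29*e23.
Its e23 coefficient is negative, so report the other preimage -R.
Answer: -63/145 - 12/29*e12 + 84/145*e13 + 16/29*e23. Uniqueness: Spin(3) -> SO(3) maps R and -R to the same rotation of trace -5149/21025; fixing the sign of the e23 coefficient removes the ambiguity.


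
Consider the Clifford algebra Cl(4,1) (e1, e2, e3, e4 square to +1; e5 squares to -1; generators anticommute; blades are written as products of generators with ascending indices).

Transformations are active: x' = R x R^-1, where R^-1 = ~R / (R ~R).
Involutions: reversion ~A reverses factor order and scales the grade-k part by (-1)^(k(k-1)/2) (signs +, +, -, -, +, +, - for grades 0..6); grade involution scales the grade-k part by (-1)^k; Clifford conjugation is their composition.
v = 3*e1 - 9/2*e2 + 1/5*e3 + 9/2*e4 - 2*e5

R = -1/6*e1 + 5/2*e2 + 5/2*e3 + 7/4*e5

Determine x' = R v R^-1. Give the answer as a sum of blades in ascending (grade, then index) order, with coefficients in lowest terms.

~R = -1/6*e1 + 5/2*e2 + 5/2*e3 + 7/4*e5, and R ~R = 1363/144, so R^-1 = ~R / (1363/144).
R v = -31/4 - 27/4*e1 e2 - 113/15*e1 e3 - 3/4*e1 e4 - 59/12*e1 e5 + 47/4*e2 e3 + 45/4*e2 e4 + 23/8*e2 e5 + 45/4*e3 e4 - 107/20*e3 e5 - 63/8*e4 e5
Answer: -3717/1363*e1 + 1107/2726*e2 - 29263/6815*e3 - 9/2*e4 - 1180/1363*e5


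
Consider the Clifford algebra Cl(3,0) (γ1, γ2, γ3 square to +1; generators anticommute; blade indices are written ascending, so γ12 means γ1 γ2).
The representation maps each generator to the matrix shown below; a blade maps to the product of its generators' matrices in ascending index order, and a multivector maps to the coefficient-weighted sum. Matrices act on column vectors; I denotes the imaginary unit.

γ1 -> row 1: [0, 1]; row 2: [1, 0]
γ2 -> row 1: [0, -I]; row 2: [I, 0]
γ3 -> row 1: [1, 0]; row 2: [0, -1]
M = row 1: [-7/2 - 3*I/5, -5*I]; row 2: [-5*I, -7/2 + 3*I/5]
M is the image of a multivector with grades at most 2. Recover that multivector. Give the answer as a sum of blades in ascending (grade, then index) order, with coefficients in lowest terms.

Method: 1, rho(γ1), rho(γ2), rho(γ3) form a trace-orthogonal basis of the 2x2 complex matrices (tr(X Y) = 2 if X = Y, else 0), so M = m0*1 + m1*rho(γ1) + m2*rho(γ2) + m3*rho(γ3) with m0 = tr(M)/2 = -7/2, m1 = tr(M rho(γ1))/2 = -5*I, m2 = tr(M rho(γ2))/2 = 0, m3 = tr(M rho(γ3))/2 = -3*I/5.
Multiplying table entries, the bivector images are rho(γ12) = I*rho(γ3), rho(γ13) = -I*rho(γ2), rho(γ23) = I*rho(γ1); with real blade coefficients the real parts of m0..m3 are the coefficients of 1, γ1, γ2, γ3 and the imaginary parts give the bivectors (γ23: Im m1, γ13: -Im m2, γ12: Im m3).
Answer: -7/2 - 3/5*γ12 - 5*γ23


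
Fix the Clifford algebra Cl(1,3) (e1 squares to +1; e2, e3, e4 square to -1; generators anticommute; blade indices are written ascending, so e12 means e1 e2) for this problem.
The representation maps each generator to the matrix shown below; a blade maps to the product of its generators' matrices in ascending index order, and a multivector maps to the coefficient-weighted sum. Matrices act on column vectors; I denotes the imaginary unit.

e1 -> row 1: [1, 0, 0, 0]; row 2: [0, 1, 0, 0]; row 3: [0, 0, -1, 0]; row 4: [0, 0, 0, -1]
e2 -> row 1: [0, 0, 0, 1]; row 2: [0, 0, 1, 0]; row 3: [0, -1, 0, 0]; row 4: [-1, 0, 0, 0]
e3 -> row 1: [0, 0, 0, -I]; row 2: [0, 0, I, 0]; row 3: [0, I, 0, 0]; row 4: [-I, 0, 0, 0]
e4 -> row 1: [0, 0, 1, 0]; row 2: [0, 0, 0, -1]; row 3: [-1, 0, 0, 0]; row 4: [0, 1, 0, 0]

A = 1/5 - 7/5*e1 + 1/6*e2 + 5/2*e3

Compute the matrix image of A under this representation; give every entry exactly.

M = (1/5)*1 + (-7/5)*rho(e1) + (1/6)*rho(e2) + (5/2)*rho(e3), summed entrywise (1 is the identity matrix):
Answer: row 1: [-6/5, 0, 0, 1/6 - 5*I/2]; row 2: [0, -6/5, 1/6 + 5*I/2, 0]; row 3: [0, -1/6 + 5*I/2, 8/5, 0]; row 4: [-1/6 - 5*I/2, 0, 0, 8/5]


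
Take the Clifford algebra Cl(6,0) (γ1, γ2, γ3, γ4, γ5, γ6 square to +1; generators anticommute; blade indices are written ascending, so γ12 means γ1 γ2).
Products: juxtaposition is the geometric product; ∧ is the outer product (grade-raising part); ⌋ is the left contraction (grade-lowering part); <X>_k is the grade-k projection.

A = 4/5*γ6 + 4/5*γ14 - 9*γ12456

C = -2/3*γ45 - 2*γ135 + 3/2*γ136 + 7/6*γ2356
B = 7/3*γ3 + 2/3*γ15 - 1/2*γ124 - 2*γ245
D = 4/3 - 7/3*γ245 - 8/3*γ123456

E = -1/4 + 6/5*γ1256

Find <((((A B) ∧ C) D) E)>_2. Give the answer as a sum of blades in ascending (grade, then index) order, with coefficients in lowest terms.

step 1: -2/5*γ2 + 18*γ16 - 28/15*γ36 - 8/15*γ45 - 9/2*γ56 + 8/5*γ125 - 28/15*γ134 + 8/15*γ156 + 6*γ246 + 2/5*γ1246 + 8/5*γ2456 + 21*γ123456
step 2: 4/15*γ245 - 4/5*γ1235 + 3/5*γ1236 - 12*γ1456 + 56/45*γ3456 - 4/5*γ13456 - 12*γ123456
step 3: -1412/45 + 32/15*γ2 - 448/135*γ12 + 32*γ23 - 8/5*γ45 - 32/15*γ46 + 28*γ126 - 28/15*γ134 - 1292/45*γ136 + 392/135*γ236 + 16/45*γ245 - 16/15*γ1235 - 16/15*γ1236 - 16*γ1456 + 224/135*γ3456 - 37/15*γ13456 - 16*γ123456
step 4: 353/45 - 8/15*γ2 + 168/5*γ5 + 112/135*γ12 - 8*γ23 + 96/5*γ24 - 96/5*γ34 - 32/25*γ35 + 32/25*γ36 + 2/5*γ45 + 8/15*γ46 + 896/225*γ56 - 7*γ126 + 7/15*γ134 + 784/225*γ135 + 323/45*γ136 - 32/75*γ146 - 64/25*γ156 + 74/25*γ234 + 2584/75*γ235 - 98/135*γ236 - 4/45*γ245 - 448/225*γ1234 + 4/15*γ1235 + 4/15*γ1236 + 64/25*γ1245 - 48/25*γ1246 - 2824/75*γ1256 - 192/5*γ1356 + 4*γ1456 - 56/135*γ3456 + 37/60*γ13456 - 56/25*γ23456 + 4*γ123456
step 5: 112/135*γ12 - 8*γ23 + 96/5*γ24 - 96/5*γ34 - 32/25*γ35 + 32/25*γ36 + 2/5*γ45 + 8/15*γ46 + 896/225*γ56
Answer: 112/135*γ12 - 8*γ23 + 96/5*γ24 - 96/5*γ34 - 32/25*γ35 + 32/25*γ36 + 2/5*γ45 + 8/15*γ46 + 896/225*γ56
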